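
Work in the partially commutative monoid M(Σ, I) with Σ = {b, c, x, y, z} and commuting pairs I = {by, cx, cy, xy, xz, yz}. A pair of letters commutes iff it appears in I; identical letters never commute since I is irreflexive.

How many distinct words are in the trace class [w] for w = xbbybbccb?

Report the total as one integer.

9

#0=x has no predecessor
#1=b depends on [0:x]
#2=b depends on [1:b]
#3=y has no predecessor
#4=b depends on [2:b]
#5=b depends on [4:b]
#6=c depends on [5:b]
#7=c depends on [6:c]
#8=b depends on [7:c]
sources: [0:x, 3:y]
N(rest) = Σ N(rest − s) over sources s of rest; N(one piece) = 1:
  size 1 → [3]=1  [8]=1
  size 2 → [3,8]=2  [7,8]=1
  size 3 → [3,7,8]=3  [6,7,8]=1
  size 4 → [3,6,7,8]=4  [5,6,7,8]=1
  size 5 → [3,5,6,7,8]=5  [4,5,6,7,8]=1
  size 6 → [2,4,5,6,7,8]=1  [3,4,5,6,7,8]=6
  size 7 → [1,2,4,5,6,7,8]=1  [2,3,4,5,6,7,8]=7
  first=0(x) contributes 8
  first=3(y) contributes 1
|[w]| = 9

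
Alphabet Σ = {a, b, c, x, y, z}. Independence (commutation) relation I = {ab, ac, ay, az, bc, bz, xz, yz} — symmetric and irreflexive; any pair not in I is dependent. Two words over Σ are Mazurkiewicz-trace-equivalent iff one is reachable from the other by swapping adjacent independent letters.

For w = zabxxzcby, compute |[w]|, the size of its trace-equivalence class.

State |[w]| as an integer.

72

drop 0:z onto floor
drop 1:a onto floor
drop 2:b onto floor
drop 3:x onto {1:a, 2:b}
drop 4:x onto {3:x}
drop 5:z onto {0:z}
drop 6:c onto {4:x, 5:z}
drop 7:b onto {4:x}
drop 8:y onto {6:c, 7:b}
ground layer = {0:z, 1:a, 2:b}
drop-orders for the pieces not yet dropped (sum over which currently-grounded one goes next):
  1 to go: {8} 1
  2 to go: {6,8} 1  {7,8} 1
  3 to go: {5,6,8} 1  {6,7,8} 2
  4 to go: {0,5,6,8} 1  {4,6,7,8} 2  {5,6,7,8} 3
  5 to go: {0,5,6,7,8} 4  {3,4,6,7,8} 2  {4,5,6,7,8} 5
  6 to go: {0,4,5,6,7,8} 9  {1,3,4,6,7,8} 2  {2,3,4,6,7,8} 2  {3,4,5,6,7,8} 7
  7 to go: {0,3,4,5,6,7,8} 16  {1,2,3,4,6,7,8} 4  {1,3,4,5,6,7,8} 9  {2,3,4,5,6,7,8} 9
  if 0:z drops first: 22 orders
  if 1:a drops first: 25 orders
  if 2:b drops first: 25 orders
heap linearizations: 72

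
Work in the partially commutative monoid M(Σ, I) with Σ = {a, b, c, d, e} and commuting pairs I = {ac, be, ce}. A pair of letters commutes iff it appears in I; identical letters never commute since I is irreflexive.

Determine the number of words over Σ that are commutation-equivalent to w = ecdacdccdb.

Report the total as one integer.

4

#0=e has no predecessor
#1=c has no predecessor
#2=d depends on [0:e, 1:c]
#3=a depends on [2:d]
#4=c depends on [2:d]
#5=d depends on [3:a, 4:c]
#6=c depends on [5:d]
#7=c depends on [6:c]
#8=d depends on [7:c]
#9=b depends on [8:d]
sources: [0:e, 1:c]
N(rest) = Σ N(rest − s) over sources s of rest; N(one piece) = 1:
  size 1 → [9]=1
  size 2 → [8,9]=1
  size 3 → [7,8,9]=1
  size 4 → [6,7,8,9]=1
  size 5 → [5,6,7,8,9]=1
  size 6 → [3,5,6,7,8,9]=1  [4,5,6,7,8,9]=1
  size 7 → [3,4,5,6,7,8,9]=2
  size 8 → [2,3,4,5,6,7,8,9]=2
  first=0(e) contributes 2
  first=1(c) contributes 2
|[w]| = 4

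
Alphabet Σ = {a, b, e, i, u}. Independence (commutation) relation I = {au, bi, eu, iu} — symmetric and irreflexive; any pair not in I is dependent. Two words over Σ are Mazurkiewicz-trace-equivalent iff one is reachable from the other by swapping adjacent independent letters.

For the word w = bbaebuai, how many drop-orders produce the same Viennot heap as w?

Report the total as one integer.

3

0(b) covers ∅
1(b) covers 0:b
2(a) covers 1:b
3(e) covers 2:a
4(b) covers 3:e
5(u) covers 4:b
6(a) covers 4:b
7(i) covers 6:a
floor of heap: 0:b
completions by unplaced set U, small U first (add the entries for U minus each lowest piece of U):
  |U|=1: {5}:1  {7}:1
  |U|=2: {5,7}:2  {6,7}:1
  |U|=3: {5,6,7}:3
  |U|=4: {4,5,6,7}:3
  |U|=5: {3,4,5,6,7}:3
  |U|=6: {2,3,4,5,6,7}:3
  start at 0(b): 3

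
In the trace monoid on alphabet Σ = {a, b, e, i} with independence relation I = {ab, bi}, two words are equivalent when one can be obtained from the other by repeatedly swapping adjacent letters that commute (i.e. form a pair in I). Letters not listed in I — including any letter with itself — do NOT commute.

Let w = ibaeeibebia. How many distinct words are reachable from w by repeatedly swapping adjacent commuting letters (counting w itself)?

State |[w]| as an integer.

drop 0:i onto floor
drop 1:b onto floor
drop 2:a onto {0:i}
drop 3:e onto {1:b, 2:a}
drop 4:e onto {3:e}
drop 5:i onto {4:e}
drop 6:b onto {4:e}
drop 7:e onto {5:i, 6:b}
drop 8:b onto {7:e}
drop 9:i onto {7:e}
drop 10:a onto {9:i}
ground layer = {0:i, 1:b}
drop-orders for the pieces not yet dropped (sum over which currently-grounded one goes next):
  1 to go: {8} 1  {10} 1
  2 to go: {8,10} 2  {9,10} 1
  3 to go: {8,9,10} 3
  4 to go: {7,8,9,10} 3
  5 to go: {5,7,8,9,10} 3  {6,7,8,9,10} 3
  6 to go: {5,6,7,8,9,10} 6
  7 to go: {4,5,6,7,8,9,10} 6
  8 to go: {3,4,5,6,7,8,9,10} 6
  9 to go: {1,3,4,5,6,7,8,9,10} 6  {2,3,4,5,6,7,8,9,10} 6
  if 0:i drops first: 12 orders
  if 1:b drops first: 6 orders
heap linearizations: 18

18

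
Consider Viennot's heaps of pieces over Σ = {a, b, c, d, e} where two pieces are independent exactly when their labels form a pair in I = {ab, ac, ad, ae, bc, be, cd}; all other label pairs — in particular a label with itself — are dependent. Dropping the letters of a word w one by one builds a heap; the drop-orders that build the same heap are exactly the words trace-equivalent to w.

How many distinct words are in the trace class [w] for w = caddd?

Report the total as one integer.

#0=c has no predecessor
#1=a has no predecessor
#2=d has no predecessor
#3=d depends on [2:d]
#4=d depends on [3:d]
sources: [0:c, 1:a, 2:d]
N(rest) = Σ N(rest − s) over sources s of rest; N(one piece) = 1:
  size 1 → [0]=1  [1]=1  [4]=1
  size 2 → [0,1]=2  [0,4]=2  [1,4]=2  [3,4]=1
  size 3 → [0,1,4]=6  [0,3,4]=3  [1,3,4]=3  [2,3,4]=1
  first=0(c) contributes 4
  first=1(a) contributes 4
  first=2(d) contributes 12
|[w]| = 20

20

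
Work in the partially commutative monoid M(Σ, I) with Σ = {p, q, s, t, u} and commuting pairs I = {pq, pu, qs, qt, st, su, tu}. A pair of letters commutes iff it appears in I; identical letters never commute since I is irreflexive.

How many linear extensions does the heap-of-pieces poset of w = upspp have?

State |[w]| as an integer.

drop 0:u onto floor
drop 1:p onto floor
drop 2:s onto {1:p}
drop 3:p onto {2:s}
drop 4:p onto {3:p}
ground layer = {0:u, 1:p}
drop-orders for the pieces not yet dropped (sum over which currently-grounded one goes next):
  1 to go: {0} 1  {4} 1
  2 to go: {0,4} 2  {3,4} 1
  3 to go: {0,3,4} 3  {2,3,4} 1
  if 0:u drops first: 1 orders
  if 1:p drops first: 4 orders
heap linearizations: 5

5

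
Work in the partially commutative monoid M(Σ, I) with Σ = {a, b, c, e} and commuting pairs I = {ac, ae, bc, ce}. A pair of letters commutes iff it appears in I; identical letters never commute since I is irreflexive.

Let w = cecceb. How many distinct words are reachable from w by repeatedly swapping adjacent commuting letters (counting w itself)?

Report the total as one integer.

20

0(c) covers ∅
1(e) covers ∅
2(c) covers 0:c
3(c) covers 2:c
4(e) covers 1:e
5(b) covers 4:e
floor of heap: 0:c, 1:e
completions by unplaced set U, small U first (add the entries for U minus each lowest piece of U):
  |U|=1: {3}:1  {5}:1
  |U|=2: {2,3}:1  {3,5}:2  {4,5}:1
  |U|=3: {0,2,3}:1  {1,4,5}:1  {2,3,5}:3  {3,4,5}:3
  |U|=4: {0,2,3,5}:4  {1,3,4,5}:4  {2,3,4,5}:6
  start at 0(c): 10
  start at 1(e): 10
sum over floor = 20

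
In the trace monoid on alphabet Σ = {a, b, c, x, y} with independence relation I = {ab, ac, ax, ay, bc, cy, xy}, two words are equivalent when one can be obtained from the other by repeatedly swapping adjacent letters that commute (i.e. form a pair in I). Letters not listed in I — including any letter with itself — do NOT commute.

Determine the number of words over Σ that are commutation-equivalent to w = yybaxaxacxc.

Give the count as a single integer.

165

drop 0:y onto floor
drop 1:y onto {0:y}
drop 2:b onto {1:y}
drop 3:a onto floor
drop 4:x onto {2:b}
drop 5:a onto {3:a}
drop 6:x onto {4:x}
drop 7:a onto {5:a}
drop 8:c onto {6:x}
drop 9:x onto {8:c}
drop 10:c onto {9:x}
ground layer = {0:y, 3:a}
drop-orders for the pieces not yet dropped (sum over which currently-grounded one goes next):
  1 to go: {7} 1  {10} 1
  2 to go: {5,7} 1  {7,10} 2  {9,10} 1
  3 to go: {3,5,7} 1  {5,7,10} 3  {7,9,10} 3  {8,9,10} 1
  4 to go: {3,5,7,10} 4  {5,7,9,10} 6  {6,8,9,10} 1  {7,8,9,10} 4
  5 to go: {3,5,7,9,10} 10  {4,6,8,9,10} 1  {5,7,8,9,10} 10  {6,7,8,9,10} 5
  6 to go: {2,4,6,8,9,10} 1  {3,5,7,8,9,10} 20  {4,6,7,8,9,10} 6  {5,6,7,8,9,10} 15
  7 to go: {1,2,4,6,8,9,10} 1  {2,4,6,7,8,9,10} 7  {3,5,6,7,8,9,10} 35  {4,5,6,7,8,9,10} 21
  8 to go: {0,1,2,4,6,8,9,10} 1  {1,2,4,6,7,8,9,10} 8  {2,4,5,6,7,8,9,10} 28  {3,4,5,6,7,8,9,10} 56
  9 to go: {0,1,2,4,6,7,8,9,10} 9  {1,2,4,5,6,7,8,9,10} 36  {2,3,4,5,6,7,8,9,10} 84
  if 0:y drops first: 120 orders
  if 3:a drops first: 45 orders
heap linearizations: 165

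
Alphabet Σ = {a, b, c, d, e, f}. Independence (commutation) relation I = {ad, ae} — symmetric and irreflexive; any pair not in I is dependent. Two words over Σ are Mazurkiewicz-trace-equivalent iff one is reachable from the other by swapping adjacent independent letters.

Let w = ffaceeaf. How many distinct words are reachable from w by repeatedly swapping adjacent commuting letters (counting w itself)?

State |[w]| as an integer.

0(f) covers ∅
1(f) covers 0:f
2(a) covers 1:f
3(c) covers 2:a
4(e) covers 3:c
5(e) covers 4:e
6(a) covers 3:c
7(f) covers 5:e, 6:a
floor of heap: 0:f
completions by unplaced set U, small U first (add the entries for U minus each lowest piece of U):
  |U|=1: {7}:1
  |U|=2: {5,7}:1  {6,7}:1
  |U|=3: {4,5,7}:1  {5,6,7}:2
  |U|=4: {4,5,6,7}:3
  |U|=5: {3,4,5,6,7}:3
  |U|=6: {2,3,4,5,6,7}:3
  start at 0(f): 3

3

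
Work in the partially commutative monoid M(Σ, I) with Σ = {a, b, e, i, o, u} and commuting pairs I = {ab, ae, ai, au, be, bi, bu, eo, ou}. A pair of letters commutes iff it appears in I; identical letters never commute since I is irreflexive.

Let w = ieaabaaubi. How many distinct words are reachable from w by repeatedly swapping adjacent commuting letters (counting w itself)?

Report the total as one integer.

3150

0(i) covers ∅
1(e) covers 0:i
2(a) covers ∅
3(a) covers 2:a
4(b) covers ∅
5(a) covers 3:a
6(a) covers 5:a
7(u) covers 1:e
8(b) covers 4:b
9(i) covers 7:u
floor of heap: 0:i, 2:a, 4:b
completions by unplaced set U, small U first (add the entries for U minus each lowest piece of U):
  |U|=1: {6}:1  {8}:1  {9}:1
  |U|=2: {4,8}:1  {5,6}:1  {6,8}:2  {6,9}:2  {7,9}:1  {8,9}:2
  |U|=3: {1,7,9}:1  {3,5,6}:1  {4,6,8}:3  {4,8,9}:3  {5,6,8}:3  {5,6,9}:3  {6,7,9}:3  {6,8,9}:6  {7,8,9}:3
  |U|=4: {0,1,7,9}:1  {1,6,7,9}:4  {1,7,8,9}:4  {2,3,5,6}:1  {3,5,6,8}:4  {3,5,6,9}:4  {4,5,6,8}:6  {4,6,8,9}:12  {4,7,8,9}:6  {5,6,7,9}:6  {5,6,8,9}:12  {6,7,8,9}:12
  |U|=5: {0,1,6,7,9}:5  {0,1,7,8,9}:5  {1,4,7,8,9}:10  {1,5,6,7,9}:10  {1,6,7,8,9}:20  {2,3,5,6,8}:5  {2,3,5,6,9}:5  {3,4,5,6,8}:10  {3,5,6,7,9}:10  {3,5,6,8,9}:20  {4,5,6,8,9}:30  {4,6,7,8,9}:30  {5,6,7,8,9}:30
  |U|=6: {0,1,4,7,8,9}:15  {0,1,5,6,7,9}:15  {0,1,6,7,8,9}:30  {1,3,5,6,7,9}:20  {1,4,6,7,8,9}:60  {1,5,6,7,8,9}:60  {2,3,4,5,6,8}:15  {2,3,5,6,7,9}:15  {2,3,5,6,8,9}:30  {3,4,5,6,8,9}:60  {3,5,6,7,8,9}:60  {4,5,6,7,8,9}:90
  |U|=7: {0,1,3,5,6,7,9}:35  {0,1,4,6,7,8,9}:105  {0,1,5,6,7,8,9}:105  {1,2,3,5,6,7,9}:35  {1,3,5,6,7,8,9}:140  {1,4,5,6,7,8,9}:210  {2,3,4,5,6,8,9}:105  {2,3,5,6,7,8,9}:105  {3,4,5,6,7,8,9}:210
  |U|=8: {0,1,2,3,5,6,7,9}:70  {0,1,3,5,6,7,8,9}:280  {0,1,4,5,6,7,8,9}:420  {1,2,3,5,6,7,8,9}:280  {1,3,4,5,6,7,8,9}:560  {2,3,4,5,6,7,8,9}:420
  start at 0(i): 1260
  start at 2(a): 1260
  start at 4(b): 630
sum over floor = 3150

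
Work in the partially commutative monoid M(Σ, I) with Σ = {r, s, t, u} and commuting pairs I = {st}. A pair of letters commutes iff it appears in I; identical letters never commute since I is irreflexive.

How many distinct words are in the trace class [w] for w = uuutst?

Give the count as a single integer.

3

drop 0:u onto floor
drop 1:u onto {0:u}
drop 2:u onto {1:u}
drop 3:t onto {2:u}
drop 4:s onto {2:u}
drop 5:t onto {3:t}
ground layer = {0:u}
drop-orders for the pieces not yet dropped (sum over which currently-grounded one goes next):
  1 to go: {4} 1  {5} 1
  2 to go: {3,5} 1  {4,5} 2
  3 to go: {3,4,5} 3
  4 to go: {2,3,4,5} 3
  if 0:u drops first: 3 orders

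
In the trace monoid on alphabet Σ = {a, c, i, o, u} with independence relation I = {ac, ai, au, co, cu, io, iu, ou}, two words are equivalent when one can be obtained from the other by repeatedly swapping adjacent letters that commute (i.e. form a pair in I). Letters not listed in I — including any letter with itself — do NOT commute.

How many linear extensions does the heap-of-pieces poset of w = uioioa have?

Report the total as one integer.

60

#0=u has no predecessor
#1=i has no predecessor
#2=o has no predecessor
#3=i depends on [1:i]
#4=o depends on [2:o]
#5=a depends on [4:o]
sources: [0:u, 1:i, 2:o]
N(rest) = Σ N(rest − s) over sources s of rest; N(one piece) = 1:
  size 1 → [0]=1  [3]=1  [5]=1
  size 2 → [0,3]=2  [0,5]=2  [1,3]=1  [3,5]=2  [4,5]=1
  size 3 → [0,1,3]=3  [0,3,5]=6  [0,4,5]=3  [1,3,5]=3  [2,4,5]=1  [3,4,5]=3
  size 4 → [0,1,3,5]=12  [0,2,4,5]=4  [0,3,4,5]=12  [1,3,4,5]=6  [2,3,4,5]=4
  first=0(u) contributes 10
  first=1(i) contributes 20
  first=2(o) contributes 30
|[w]| = 60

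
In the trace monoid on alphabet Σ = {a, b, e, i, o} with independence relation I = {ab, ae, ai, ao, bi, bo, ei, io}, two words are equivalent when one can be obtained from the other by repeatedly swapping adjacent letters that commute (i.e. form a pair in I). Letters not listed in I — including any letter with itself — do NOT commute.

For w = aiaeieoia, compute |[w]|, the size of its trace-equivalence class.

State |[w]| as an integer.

#0=a has no predecessor
#1=i has no predecessor
#2=a depends on [0:a]
#3=e has no predecessor
#4=i depends on [1:i]
#5=e depends on [3:e]
#6=o depends on [5:e]
#7=i depends on [4:i]
#8=a depends on [2:a]
sources: [0:a, 1:i, 3:e]
N(rest) = Σ N(rest − s) over sources s of rest; N(one piece) = 1:
  size 1 → [6]=1  [7]=1  [8]=1
  size 2 → [2,8]=1  [4,7]=1  [5,6]=1  [6,7]=2  [6,8]=2  [7,8]=2
  size 3 → [0,2,8]=1  [1,4,7]=1  [2,6,8]=3  [2,7,8]=3  [3,5,6]=1  [4,6,7]=3  [4,7,8]=3  [5,6,7]=3  [5,6,8]=3  [6,7,8]=6
  size 4 → [0,2,6,8]=4  [0,2,7,8]=4  [1,4,6,7]=4  [1,4,7,8]=4  [2,4,7,8]=6  [2,5,6,8]=6  [2,6,7,8]=12  [3,5,6,7]=4  [3,5,6,8]=4  [4,5,6,7]=6  [4,6,7,8]=12  [5,6,7,8]=12
  size 5 → [0,2,4,7,8]=10  [0,2,5,6,8]=10  [0,2,6,7,8]=20  [1,2,4,7,8]=10  [1,4,5,6,7]=10  [1,4,6,7,8]=20  [2,3,5,6,8]=10  [2,4,6,7,8]=30  [2,5,6,7,8]=30  [3,4,5,6,7]=10  [3,5,6,7,8]=20  [4,5,6,7,8]=30
  size 6 → [0,1,2,4,7,8]=20  [0,2,3,5,6,8]=20  [0,2,4,6,7,8]=60  [0,2,5,6,7,8]=60  [1,2,4,6,7,8]=60  [1,3,4,5,6,7]=20  [1,4,5,6,7,8]=60  [2,3,5,6,7,8]=60  [2,4,5,6,7,8]=90  [3,4,5,6,7,8]=60
  size 7 → [0,1,2,4,6,7,8]=140  [0,2,3,5,6,7,8]=140  [0,2,4,5,6,7,8]=210  [1,2,4,5,6,7,8]=210  [1,3,4,5,6,7,8]=140  [2,3,4,5,6,7,8]=210
  first=0(a) contributes 560
  first=1(i) contributes 560
  first=3(e) contributes 560
|[w]| = 1680

1680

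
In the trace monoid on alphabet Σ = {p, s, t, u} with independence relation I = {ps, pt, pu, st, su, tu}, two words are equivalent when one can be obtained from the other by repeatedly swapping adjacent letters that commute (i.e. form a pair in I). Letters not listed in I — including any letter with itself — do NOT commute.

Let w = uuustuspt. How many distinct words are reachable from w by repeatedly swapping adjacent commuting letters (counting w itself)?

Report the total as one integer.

piece 0:u — minimal
piece 1:u rests on {0:u}
piece 2:u rests on {1:u}
piece 3:s — minimal
piece 4:t — minimal
piece 5:u rests on {2:u}
piece 6:s rests on {3:s}
piece 7:p — minimal
piece 8:t rests on {4:t}
minimal pieces: {0:u, 3:s, 4:t, 7:p}
ways to finish when only these pieces remain (= sum over removing one remaining piece with nothing left below it):
  1 left: {5}→1  {6}→1  {7}→1  {8}→1
  2 left: {2,5}→1  {3,6}→1  {4,8}→1  {5,6}→2  {5,7}→2  {5,8}→2  {6,7}→2  {6,8}→2  {7,8}→2
  3 left: {1,2,5}→1  {2,5,6}→3  {2,5,7}→3  {2,5,8}→3  {3,5,6}→3  {3,6,7}→3  {3,6,8}→3  {4,5,8}→3  {4,6,8}→3  {4,7,8}→3  {5,6,7}→6  {5,6,8}→6  {5,7,8}→6  {6,7,8}→6
  4 left: {0,1,2,5}→1  {1,2,5,6}→4  {1,2,5,7}→4  {1,2,5,8}→4  {2,3,5,6}→6  {2,4,5,8}→6  {2,5,6,7}→12  {2,5,6,8}→12  {2,5,7,8}→12  {3,4,6,8}→6  {3,5,6,7}→12  {3,5,6,8}→12  {3,6,7,8}→12  {4,5,6,8}→12  {4,5,7,8}→12  {4,6,7,8}→12  {5,6,7,8}→24
  5 left: {0,1,2,5,6}→5  {0,1,2,5,7}→5  {0,1,2,5,8}→5  {1,2,3,5,6}→10  {1,2,4,5,8}→10  {1,2,5,6,7}→20  {1,2,5,6,8}→20  {1,2,5,7,8}→20  {2,3,5,6,7}→30  {2,3,5,6,8}→30  {2,4,5,6,8}→30  {2,4,5,7,8}→30  {2,5,6,7,8}→60  {3,4,5,6,8}→30  {3,4,6,7,8}→30  {3,5,6,7,8}→60  {4,5,6,7,8}→60
  6 left: {0,1,2,3,5,6}→15  {0,1,2,4,5,8}→15  {0,1,2,5,6,7}→30  {0,1,2,5,6,8}→30  {0,1,2,5,7,8}→30  {1,2,3,5,6,7}→60  {1,2,3,5,6,8}→60  {1,2,4,5,6,8}→60  {1,2,4,5,7,8}→60  {1,2,5,6,7,8}→120  {2,3,4,5,6,8}→90  {2,3,5,6,7,8}→180  {2,4,5,6,7,8}→180  {3,4,5,6,7,8}→180
  7 left: {0,1,2,3,5,6,7}→105  {0,1,2,3,5,6,8}→105  {0,1,2,4,5,6,8}→105  {0,1,2,4,5,7,8}→105  {0,1,2,5,6,7,8}→210  {1,2,3,4,5,6,8}→210  {1,2,3,5,6,7,8}→420  {1,2,4,5,6,7,8}→420  {2,3,4,5,6,7,8}→630
  placing 0:u first → 1680 extensions
  placing 3:s first → 840 extensions
  placing 4:t first → 840 extensions
  placing 7:p first → 420 extensions
total linear extensions = 3780

3780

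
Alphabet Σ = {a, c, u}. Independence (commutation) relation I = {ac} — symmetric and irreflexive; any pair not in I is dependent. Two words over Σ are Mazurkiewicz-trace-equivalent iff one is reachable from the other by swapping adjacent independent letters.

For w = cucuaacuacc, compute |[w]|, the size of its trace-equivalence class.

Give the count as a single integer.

piece 0:c — minimal
piece 1:u rests on {0:c}
piece 2:c rests on {1:u}
piece 3:u rests on {2:c}
piece 4:a rests on {3:u}
piece 5:a rests on {4:a}
piece 6:c rests on {3:u}
piece 7:u rests on {5:a, 6:c}
piece 8:a rests on {7:u}
piece 9:c rests on {7:u}
piece 10:c rests on {9:c}
minimal pieces: {0:c}
ways to finish when only these pieces remain (= sum over removing one remaining piece with nothing left below it):
  1 left: {8}→1  {10}→1
  2 left: {8,10}→2  {9,10}→1
  3 left: {8,9,10}→3
  4 left: {7,8,9,10}→3
  5 left: {5,7,8,9,10}→3  {6,7,8,9,10}→3
  6 left: {4,5,7,8,9,10}→3  {5,6,7,8,9,10}→6
  7 left: {4,5,6,7,8,9,10}→9
  8 left: {3,4,5,6,7,8,9,10}→9
  9 left: {2,3,4,5,6,7,8,9,10}→9
  placing 0:c first → 9 extensions

9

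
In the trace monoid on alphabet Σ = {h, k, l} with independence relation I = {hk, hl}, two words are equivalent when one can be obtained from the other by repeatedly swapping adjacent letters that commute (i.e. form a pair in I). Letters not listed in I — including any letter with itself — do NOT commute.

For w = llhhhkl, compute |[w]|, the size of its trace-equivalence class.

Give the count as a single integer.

35

drop 0:l onto floor
drop 1:l onto {0:l}
drop 2:h onto floor
drop 3:h onto {2:h}
drop 4:h onto {3:h}
drop 5:k onto {1:l}
drop 6:l onto {5:k}
ground layer = {0:l, 2:h}
drop-orders for the pieces not yet dropped (sum over which currently-grounded one goes next):
  1 to go: {4} 1  {6} 1
  2 to go: {3,4} 1  {4,6} 2  {5,6} 1
  3 to go: {1,5,6} 1  {2,3,4} 1  {3,4,6} 3  {4,5,6} 3
  4 to go: {0,1,5,6} 1  {1,4,5,6} 4  {2,3,4,6} 4  {3,4,5,6} 6
  5 to go: {0,1,4,5,6} 5  {1,3,4,5,6} 10  {2,3,4,5,6} 10
  if 0:l drops first: 20 orders
  if 2:h drops first: 15 orders
heap linearizations: 35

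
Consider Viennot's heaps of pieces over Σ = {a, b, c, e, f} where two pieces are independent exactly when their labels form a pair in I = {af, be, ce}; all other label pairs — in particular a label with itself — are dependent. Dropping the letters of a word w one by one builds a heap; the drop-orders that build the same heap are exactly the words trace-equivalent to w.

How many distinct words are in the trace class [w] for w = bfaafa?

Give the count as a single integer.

10

drop 0:b onto floor
drop 1:f onto {0:b}
drop 2:a onto {0:b}
drop 3:a onto {2:a}
drop 4:f onto {1:f}
drop 5:a onto {3:a}
ground layer = {0:b}
drop-orders for the pieces not yet dropped (sum over which currently-grounded one goes next):
  1 to go: {4} 1  {5} 1
  2 to go: {1,4} 1  {3,5} 1  {4,5} 2
  3 to go: {1,4,5} 3  {2,3,5} 1  {3,4,5} 3
  4 to go: {1,3,4,5} 6  {2,3,4,5} 4
  if 0:b drops first: 10 orders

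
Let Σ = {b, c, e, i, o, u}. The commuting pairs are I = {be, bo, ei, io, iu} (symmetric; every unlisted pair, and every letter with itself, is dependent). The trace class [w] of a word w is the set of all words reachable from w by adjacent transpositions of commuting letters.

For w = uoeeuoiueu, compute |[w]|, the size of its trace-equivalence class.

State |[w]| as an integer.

0(u) covers ∅
1(o) covers 0:u
2(e) covers 1:o
3(e) covers 2:e
4(u) covers 3:e
5(o) covers 4:u
6(i) covers ∅
7(u) covers 5:o
8(e) covers 7:u
9(u) covers 8:e
floor of heap: 0:u, 6:i
completions by unplaced set U, small U first (add the entries for U minus each lowest piece of U):
  |U|=1: {6}:1  {9}:1
  |U|=2: {6,9}:2  {8,9}:1
  |U|=3: {6,8,9}:3  {7,8,9}:1
  |U|=4: {5,7,8,9}:1  {6,7,8,9}:4
  |U|=5: {4,5,7,8,9}:1  {5,6,7,8,9}:5
  |U|=6: {3,4,5,7,8,9}:1  {4,5,6,7,8,9}:6
  |U|=7: {2,3,4,5,7,8,9}:1  {3,4,5,6,7,8,9}:7
  |U|=8: {1,2,3,4,5,7,8,9}:1  {2,3,4,5,6,7,8,9}:8
  start at 0(u): 9
  start at 6(i): 1
sum over floor = 10

10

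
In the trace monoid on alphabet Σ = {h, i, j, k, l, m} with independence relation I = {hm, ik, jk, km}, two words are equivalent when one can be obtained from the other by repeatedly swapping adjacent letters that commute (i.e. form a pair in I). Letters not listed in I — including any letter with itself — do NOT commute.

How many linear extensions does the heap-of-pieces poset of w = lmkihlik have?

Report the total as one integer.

6

piece 0:l — minimal
piece 1:m rests on {0:l}
piece 2:k rests on {0:l}
piece 3:i rests on {1:m}
piece 4:h rests on {2:k, 3:i}
piece 5:l rests on {4:h}
piece 6:i rests on {5:l}
piece 7:k rests on {5:l}
minimal pieces: {0:l}
ways to finish when only these pieces remain (= sum over removing one remaining piece with nothing left below it):
  1 left: {6}→1  {7}→1
  2 left: {6,7}→2
  3 left: {5,6,7}→2
  4 left: {4,5,6,7}→2
  5 left: {2,4,5,6,7}→2  {3,4,5,6,7}→2
  6 left: {1,3,4,5,6,7}→2  {2,3,4,5,6,7}→4
  placing 0:l first → 6 extensions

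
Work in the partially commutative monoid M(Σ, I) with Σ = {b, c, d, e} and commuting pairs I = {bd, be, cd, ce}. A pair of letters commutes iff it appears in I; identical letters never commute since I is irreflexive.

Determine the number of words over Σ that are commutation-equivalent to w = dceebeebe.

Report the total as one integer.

0(d) covers ∅
1(c) covers ∅
2(e) covers 0:d
3(e) covers 2:e
4(b) covers 1:c
5(e) covers 3:e
6(e) covers 5:e
7(b) covers 4:b
8(e) covers 6:e
floor of heap: 0:d, 1:c
completions by unplaced set U, small U first (add the entries for U minus each lowest piece of U):
  |U|=1: {7}:1  {8}:1
  |U|=2: {4,7}:1  {6,8}:1  {7,8}:2
  |U|=3: {1,4,7}:1  {4,7,8}:3  {5,6,8}:1  {6,7,8}:3
  |U|=4: {1,4,7,8}:4  {3,5,6,8}:1  {4,6,7,8}:6  {5,6,7,8}:4
  |U|=5: {1,4,6,7,8}:10  {2,3,5,6,8}:1  {3,5,6,7,8}:5  {4,5,6,7,8}:10
  |U|=6: {0,2,3,5,6,8}:1  {1,4,5,6,7,8}:20  {2,3,5,6,7,8}:6  {3,4,5,6,7,8}:15
  |U|=7: {0,2,3,5,6,7,8}:7  {1,3,4,5,6,7,8}:35  {2,3,4,5,6,7,8}:21
  start at 0(d): 56
  start at 1(c): 28
sum over floor = 84

84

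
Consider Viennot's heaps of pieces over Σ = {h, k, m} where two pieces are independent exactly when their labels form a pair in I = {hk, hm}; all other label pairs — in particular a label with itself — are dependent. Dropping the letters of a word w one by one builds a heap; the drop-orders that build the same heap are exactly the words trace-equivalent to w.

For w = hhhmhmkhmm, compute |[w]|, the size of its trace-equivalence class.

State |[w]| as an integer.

drop 0:h onto floor
drop 1:h onto {0:h}
drop 2:h onto {1:h}
drop 3:m onto floor
drop 4:h onto {2:h}
drop 5:m onto {3:m}
drop 6:k onto {5:m}
drop 7:h onto {4:h}
drop 8:m onto {6:k}
drop 9:m onto {8:m}
ground layer = {0:h, 3:m}
drop-orders for the pieces not yet dropped (sum over which currently-grounded one goes next):
  1 to go: {7} 1  {9} 1
  2 to go: {4,7} 1  {7,9} 2  {8,9} 1
  3 to go: {2,4,7} 1  {4,7,9} 3  {6,8,9} 1  {7,8,9} 3
  4 to go: {1,2,4,7} 1  {2,4,7,9} 4  {4,7,8,9} 6  {5,6,8,9} 1  {6,7,8,9} 4
  5 to go: {0,1,2,4,7} 1  {1,2,4,7,9} 5  {2,4,7,8,9} 10  {3,5,6,8,9} 1  {4,6,7,8,9} 10  {5,6,7,8,9} 5
  6 to go: {0,1,2,4,7,9} 6  {1,2,4,7,8,9} 15  {2,4,6,7,8,9} 20  {3,5,6,7,8,9} 6  {4,5,6,7,8,9} 15
  7 to go: {0,1,2,4,7,8,9} 21  {1,2,4,6,7,8,9} 35  {2,4,5,6,7,8,9} 35  {3,4,5,6,7,8,9} 21
  8 to go: {0,1,2,4,6,7,8,9} 56  {1,2,4,5,6,7,8,9} 70  {2,3,4,5,6,7,8,9} 56
  if 0:h drops first: 126 orders
  if 3:m drops first: 126 orders
heap linearizations: 252

252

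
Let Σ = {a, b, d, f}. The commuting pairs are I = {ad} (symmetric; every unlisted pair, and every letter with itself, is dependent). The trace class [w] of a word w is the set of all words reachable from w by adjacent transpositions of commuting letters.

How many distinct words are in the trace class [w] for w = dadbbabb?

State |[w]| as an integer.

3

#0=d has no predecessor
#1=a has no predecessor
#2=d depends on [0:d]
#3=b depends on [1:a, 2:d]
#4=b depends on [3:b]
#5=a depends on [4:b]
#6=b depends on [5:a]
#7=b depends on [6:b]
sources: [0:d, 1:a]
N(rest) = Σ N(rest − s) over sources s of rest; N(one piece) = 1:
  size 1 → [7]=1
  size 2 → [6,7]=1
  size 3 → [5,6,7]=1
  size 4 → [4,5,6,7]=1
  size 5 → [3,4,5,6,7]=1
  size 6 → [1,3,4,5,6,7]=1  [2,3,4,5,6,7]=1
  first=0(d) contributes 2
  first=1(a) contributes 1
|[w]| = 3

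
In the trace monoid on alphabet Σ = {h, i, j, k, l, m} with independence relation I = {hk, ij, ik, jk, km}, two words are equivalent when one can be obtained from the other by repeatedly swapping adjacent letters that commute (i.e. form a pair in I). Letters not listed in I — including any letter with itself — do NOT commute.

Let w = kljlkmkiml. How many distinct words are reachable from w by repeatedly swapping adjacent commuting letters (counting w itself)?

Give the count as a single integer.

10

0(k) covers ∅
1(l) covers 0:k
2(j) covers 1:l
3(l) covers 2:j
4(k) covers 3:l
5(m) covers 3:l
6(k) covers 4:k
7(i) covers 5:m
8(m) covers 7:i
9(l) covers 6:k, 8:m
floor of heap: 0:k
completions by unplaced set U, small U first (add the entries for U minus each lowest piece of U):
  |U|=1: {9}:1
  |U|=2: {6,9}:1  {8,9}:1
  |U|=3: {4,6,9}:1  {6,8,9}:2  {7,8,9}:1
  |U|=4: {4,6,8,9}:3  {5,7,8,9}:1  {6,7,8,9}:3
  |U|=5: {4,6,7,8,9}:6  {5,6,7,8,9}:4
  |U|=6: {4,5,6,7,8,9}:10
  |U|=7: {3,4,5,6,7,8,9}:10
  |U|=8: {2,3,4,5,6,7,8,9}:10
  start at 0(k): 10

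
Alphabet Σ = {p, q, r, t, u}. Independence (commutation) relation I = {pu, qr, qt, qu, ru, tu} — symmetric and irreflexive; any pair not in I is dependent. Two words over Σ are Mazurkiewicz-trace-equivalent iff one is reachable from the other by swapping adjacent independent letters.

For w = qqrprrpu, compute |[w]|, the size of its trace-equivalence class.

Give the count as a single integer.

24

#0=q has no predecessor
#1=q depends on [0:q]
#2=r has no predecessor
#3=p depends on [1:q, 2:r]
#4=r depends on [3:p]
#5=r depends on [4:r]
#6=p depends on [5:r]
#7=u has no predecessor
sources: [0:q, 2:r, 7:u]
N(rest) = Σ N(rest − s) over sources s of rest; N(one piece) = 1:
  size 1 → [6]=1  [7]=1
  size 2 → [5,6]=1  [6,7]=2
  size 3 → [4,5,6]=1  [5,6,7]=3
  size 4 → [3,4,5,6]=1  [4,5,6,7]=4
  size 5 → [1,3,4,5,6]=1  [2,3,4,5,6]=1  [3,4,5,6,7]=5
  size 6 → [0,1,3,4,5,6]=1  [1,2,3,4,5,6]=2  [1,3,4,5,6,7]=6  [2,3,4,5,6,7]=6
  first=0(q) contributes 14
  first=2(r) contributes 7
  first=7(u) contributes 3
|[w]| = 24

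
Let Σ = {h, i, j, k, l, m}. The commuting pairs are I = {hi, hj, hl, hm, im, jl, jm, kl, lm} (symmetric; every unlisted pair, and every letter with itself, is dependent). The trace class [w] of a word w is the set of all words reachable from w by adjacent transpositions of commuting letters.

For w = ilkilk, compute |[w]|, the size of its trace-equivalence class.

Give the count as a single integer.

4

0(i) covers ∅
1(l) covers 0:i
2(k) covers 0:i
3(i) covers 1:l, 2:k
4(l) covers 3:i
5(k) covers 3:i
floor of heap: 0:i
completions by unplaced set U, small U first (add the entries for U minus each lowest piece of U):
  |U|=1: {4}:1  {5}:1
  |U|=2: {4,5}:2
  |U|=3: {3,4,5}:2
  |U|=4: {1,3,4,5}:2  {2,3,4,5}:2
  start at 0(i): 4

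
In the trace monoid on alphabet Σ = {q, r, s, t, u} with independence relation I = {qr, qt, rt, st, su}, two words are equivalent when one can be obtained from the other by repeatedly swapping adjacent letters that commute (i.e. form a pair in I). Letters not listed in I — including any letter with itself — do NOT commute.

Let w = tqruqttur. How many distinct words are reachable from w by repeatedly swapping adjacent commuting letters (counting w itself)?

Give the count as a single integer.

0(t) covers ∅
1(q) covers ∅
2(r) covers ∅
3(u) covers 0:t, 1:q, 2:r
4(q) covers 3:u
5(t) covers 3:u
6(t) covers 5:t
7(u) covers 4:q, 6:t
8(r) covers 7:u
floor of heap: 0:t, 1:q, 2:r
completions by unplaced set U, small U first (add the entries for U minus each lowest piece of U):
  |U|=1: {8}:1
  |U|=2: {7,8}:1
  |U|=3: {4,7,8}:1  {6,7,8}:1
  |U|=4: {4,6,7,8}:2  {5,6,7,8}:1
  |U|=5: {4,5,6,7,8}:3
  |U|=6: {3,4,5,6,7,8}:3
  |U|=7: {0,3,4,5,6,7,8}:3  {1,3,4,5,6,7,8}:3  {2,3,4,5,6,7,8}:3
  start at 0(t): 6
  start at 1(q): 6
  start at 2(r): 6
sum over floor = 18

18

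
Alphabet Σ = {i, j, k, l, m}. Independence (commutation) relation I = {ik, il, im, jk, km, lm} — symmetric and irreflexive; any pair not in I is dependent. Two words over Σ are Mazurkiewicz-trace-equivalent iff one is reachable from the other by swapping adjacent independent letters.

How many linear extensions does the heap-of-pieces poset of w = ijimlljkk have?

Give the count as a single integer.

drop 0:i onto floor
drop 1:j onto {0:i}
drop 2:i onto {1:j}
drop 3:m onto {1:j}
drop 4:l onto {1:j}
drop 5:l onto {4:l}
drop 6:j onto {2:i, 3:m, 5:l}
drop 7:k onto {5:l}
drop 8:k onto {7:k}
ground layer = {0:i}
drop-orders for the pieces not yet dropped (sum over which currently-grounded one goes next):
  1 to go: {6} 1  {8} 1
  2 to go: {2,6} 1  {3,6} 1  {6,8} 2  {7,8} 1
  3 to go: {2,3,6} 2  {2,6,8} 3  {3,6,8} 3  {6,7,8} 3
  4 to go: {2,3,6,8} 8  {2,6,7,8} 6  {3,6,7,8} 6  {5,6,7,8} 3
  5 to go: {2,3,6,7,8} 20  {2,5,6,7,8} 9  {3,5,6,7,8} 9  {4,5,6,7,8} 3
  6 to go: {2,3,5,6,7,8} 38  {2,4,5,6,7,8} 12  {3,4,5,6,7,8} 12
  7 to go: {2,3,4,5,6,7,8} 62
  if 0:i drops first: 62 orders

62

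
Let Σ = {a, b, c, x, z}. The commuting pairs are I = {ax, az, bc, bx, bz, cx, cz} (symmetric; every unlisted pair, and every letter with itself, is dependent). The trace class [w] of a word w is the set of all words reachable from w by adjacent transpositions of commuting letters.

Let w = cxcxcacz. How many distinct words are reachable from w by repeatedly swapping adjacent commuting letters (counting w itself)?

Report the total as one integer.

piece 0:c — minimal
piece 1:x — minimal
piece 2:c rests on {0:c}
piece 3:x rests on {1:x}
piece 4:c rests on {2:c}
piece 5:a rests on {4:c}
piece 6:c rests on {5:a}
piece 7:z rests on {3:x}
minimal pieces: {0:c, 1:x}
ways to finish when only these pieces remain (= sum over removing one remaining piece with nothing left below it):
  1 left: {6}→1  {7}→1
  2 left: {3,7}→1  {5,6}→1  {6,7}→2
  3 left: {1,3,7}→1  {3,6,7}→3  {4,5,6}→1  {5,6,7}→3
  4 left: {1,3,6,7}→4  {2,4,5,6}→1  {3,5,6,7}→6  {4,5,6,7}→4
  5 left: {0,2,4,5,6}→1  {1,3,5,6,7}→10  {2,4,5,6,7}→5  {3,4,5,6,7}→10
  6 left: {0,2,4,5,6,7}→6  {1,3,4,5,6,7}→20  {2,3,4,5,6,7}→15
  placing 0:c first → 35 extensions
  placing 1:x first → 21 extensions
total linear extensions = 56

56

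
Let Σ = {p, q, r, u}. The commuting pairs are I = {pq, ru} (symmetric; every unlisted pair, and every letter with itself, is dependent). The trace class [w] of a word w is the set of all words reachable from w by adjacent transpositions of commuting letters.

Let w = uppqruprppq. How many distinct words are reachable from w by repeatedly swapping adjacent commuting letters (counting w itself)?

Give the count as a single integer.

piece 0:u — minimal
piece 1:p rests on {0:u}
piece 2:p rests on {1:p}
piece 3:q rests on {0:u}
piece 4:r rests on {2:p, 3:q}
piece 5:u rests on {2:p, 3:q}
piece 6:p rests on {4:r, 5:u}
piece 7:r rests on {6:p}
piece 8:p rests on {7:r}
piece 9:p rests on {8:p}
piece 10:q rests on {7:r}
minimal pieces: {0:u}
ways to finish when only these pieces remain (= sum over removing one remaining piece with nothing left below it):
  1 left: {9}→1  {10}→1
  2 left: {8,9}→1  {9,10}→2
  3 left: {8,9,10}→3
  4 left: {7,8,9,10}→3
  5 left: {6,7,8,9,10}→3
  6 left: {4,6,7,8,9,10}→3  {5,6,7,8,9,10}→3
  7 left: {4,5,6,7,8,9,10}→6
  8 left: {2,4,5,6,7,8,9,10}→6  {3,4,5,6,7,8,9,10}→6
  9 left: {1,2,4,5,6,7,8,9,10}→6  {2,3,4,5,6,7,8,9,10}→12
  placing 0:u first → 18 extensions

18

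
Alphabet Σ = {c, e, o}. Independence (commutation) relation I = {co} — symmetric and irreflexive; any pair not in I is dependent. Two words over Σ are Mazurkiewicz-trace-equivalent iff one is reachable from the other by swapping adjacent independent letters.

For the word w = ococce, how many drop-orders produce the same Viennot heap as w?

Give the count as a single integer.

10

0(o) covers ∅
1(c) covers ∅
2(o) covers 0:o
3(c) covers 1:c
4(c) covers 3:c
5(e) covers 2:o, 4:c
floor of heap: 0:o, 1:c
completions by unplaced set U, small U first (add the entries for U minus each lowest piece of U):
  |U|=1: {5}:1
  |U|=2: {2,5}:1  {4,5}:1
  |U|=3: {0,2,5}:1  {2,4,5}:2  {3,4,5}:1
  |U|=4: {0,2,4,5}:3  {1,3,4,5}:1  {2,3,4,5}:3
  start at 0(o): 4
  start at 1(c): 6
sum over floor = 10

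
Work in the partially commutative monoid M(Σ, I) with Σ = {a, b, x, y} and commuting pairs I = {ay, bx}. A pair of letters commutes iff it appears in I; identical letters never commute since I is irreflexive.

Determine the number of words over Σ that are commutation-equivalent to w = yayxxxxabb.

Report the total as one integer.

piece 0:y — minimal
piece 1:a — minimal
piece 2:y rests on {0:y}
piece 3:x rests on {1:a, 2:y}
piece 4:x rests on {3:x}
piece 5:x rests on {4:x}
piece 6:x rests on {5:x}
piece 7:a rests on {6:x}
piece 8:b rests on {7:a}
piece 9:b rests on {8:b}
minimal pieces: {0:y, 1:a}
ways to finish when only these pieces remain (= sum over removing one remaining piece with nothing left below it):
  1 left: {9}→1
  2 left: {8,9}→1
  3 left: {7,8,9}→1
  4 left: {6,7,8,9}→1
  5 left: {5,6,7,8,9}→1
  6 left: {4,5,6,7,8,9}→1
  7 left: {3,4,5,6,7,8,9}→1
  8 left: {1,3,4,5,6,7,8,9}→1  {2,3,4,5,6,7,8,9}→1
  placing 0:y first → 2 extensions
  placing 1:a first → 1 extensions
total linear extensions = 3

3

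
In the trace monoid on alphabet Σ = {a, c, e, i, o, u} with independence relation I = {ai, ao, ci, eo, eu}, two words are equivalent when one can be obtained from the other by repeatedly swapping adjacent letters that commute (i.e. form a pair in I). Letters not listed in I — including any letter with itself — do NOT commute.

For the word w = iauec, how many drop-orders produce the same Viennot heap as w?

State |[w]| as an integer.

4

0(i) covers ∅
1(a) covers ∅
2(u) covers 0:i, 1:a
3(e) covers 0:i, 1:a
4(c) covers 2:u, 3:e
floor of heap: 0:i, 1:a
completions by unplaced set U, small U first (add the entries for U minus each lowest piece of U):
  |U|=1: {4}:1
  |U|=2: {2,4}:1  {3,4}:1
  |U|=3: {2,3,4}:2
  start at 0(i): 2
  start at 1(a): 2
sum over floor = 4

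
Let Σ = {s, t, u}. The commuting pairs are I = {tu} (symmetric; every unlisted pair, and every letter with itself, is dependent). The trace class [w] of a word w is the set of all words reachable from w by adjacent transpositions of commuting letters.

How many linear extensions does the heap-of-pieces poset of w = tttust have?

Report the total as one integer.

4

drop 0:t onto floor
drop 1:t onto {0:t}
drop 2:t onto {1:t}
drop 3:u onto floor
drop 4:s onto {2:t, 3:u}
drop 5:t onto {4:s}
ground layer = {0:t, 3:u}
drop-orders for the pieces not yet dropped (sum over which currently-grounded one goes next):
  1 to go: {5} 1
  2 to go: {4,5} 1
  3 to go: {2,4,5} 1  {3,4,5} 1
  4 to go: {1,2,4,5} 1  {2,3,4,5} 2
  if 0:t drops first: 3 orders
  if 3:u drops first: 1 orders
heap linearizations: 4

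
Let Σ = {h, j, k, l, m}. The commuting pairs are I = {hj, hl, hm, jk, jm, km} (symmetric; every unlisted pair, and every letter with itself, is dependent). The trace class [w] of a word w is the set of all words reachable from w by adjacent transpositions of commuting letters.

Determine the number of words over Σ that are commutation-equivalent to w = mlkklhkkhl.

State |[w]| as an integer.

4

0(m) covers ∅
1(l) covers 0:m
2(k) covers 1:l
3(k) covers 2:k
4(l) covers 3:k
5(h) covers 3:k
6(k) covers 4:l, 5:h
7(k) covers 6:k
8(h) covers 7:k
9(l) covers 7:k
floor of heap: 0:m
completions by unplaced set U, small U first (add the entries for U minus each lowest piece of U):
  |U|=1: {8}:1  {9}:1
  |U|=2: {8,9}:2
  |U|=3: {7,8,9}:2
  |U|=4: {6,7,8,9}:2
  |U|=5: {4,6,7,8,9}:2  {5,6,7,8,9}:2
  |U|=6: {4,5,6,7,8,9}:4
  |U|=7: {3,4,5,6,7,8,9}:4
  |U|=8: {2,3,4,5,6,7,8,9}:4
  start at 0(m): 4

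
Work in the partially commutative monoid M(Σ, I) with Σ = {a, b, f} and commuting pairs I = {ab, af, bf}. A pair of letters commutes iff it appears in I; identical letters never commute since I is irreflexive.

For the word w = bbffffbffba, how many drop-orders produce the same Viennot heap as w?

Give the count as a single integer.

0(b) covers ∅
1(b) covers 0:b
2(f) covers ∅
3(f) covers 2:f
4(f) covers 3:f
5(f) covers 4:f
6(b) covers 1:b
7(f) covers 5:f
8(f) covers 7:f
9(b) covers 6:b
10(a) covers ∅
floor of heap: 0:b, 2:f, 10:a
completions by unplaced set U, small U first (add the entries for U minus each lowest piece of U):
  |U|=1: {8}:1  {9}:1  {10}:1
  |U|=2: {6,9}:1  {7,8}:1  {8,9}:2  {8,10}:2  {9,10}:2
  |U|=3: {1,6,9}:1  {5,7,8}:1  {6,8,9}:3  {6,9,10}:3  {7,8,9}:3  {7,8,10}:3  {8,9,10}:6
  |U|=4: {0,1,6,9}:1  {1,6,8,9}:4  {1,6,9,10}:4  {4,5,7,8}:1  {5,7,8,9}:4  {5,7,8,10}:4  {6,7,8,9}:6  {6,8,9,10}:12  {7,8,9,10}:12
  |U|=5: {0,1,6,8,9}:5  {0,1,6,9,10}:5  {1,6,7,8,9}:10  {1,6,8,9,10}:20  {3,4,5,7,8}:1  {4,5,7,8,9}:5  {4,5,7,8,10}:5  {5,6,7,8,9}:10  {5,7,8,9,10}:20  {6,7,8,9,10}:30
  |U|=6: {0,1,6,7,8,9}:15  {0,1,6,8,9,10}:30  {1,5,6,7,8,9}:20  {1,6,7,8,9,10}:60  {2,3,4,5,7,8}:1  {3,4,5,7,8,9}:6  {3,4,5,7,8,10}:6  {4,5,6,7,8,9}:15  {4,5,7,8,9,10}:30  {5,6,7,8,9,10}:60
  |U|=7: {0,1,5,6,7,8,9}:35  {0,1,6,7,8,9,10}:105  {1,4,5,6,7,8,9}:35  {1,5,6,7,8,9,10}:140  {2,3,4,5,7,8,9}:7  {2,3,4,5,7,8,10}:7  {3,4,5,6,7,8,9}:21  {3,4,5,7,8,9,10}:42  {4,5,6,7,8,9,10}:105
  |U|=8: {0,1,4,5,6,7,8,9}:70  {0,1,5,6,7,8,9,10}:280  {1,3,4,5,6,7,8,9}:56  {1,4,5,6,7,8,9,10}:280  {2,3,4,5,6,7,8,9}:28  {2,3,4,5,7,8,9,10}:56  {3,4,5,6,7,8,9,10}:168
  |U|=9: {0,1,3,4,5,6,7,8,9}:126  {0,1,4,5,6,7,8,9,10}:630  {1,2,3,4,5,6,7,8,9}:84  {1,3,4,5,6,7,8,9,10}:504  {2,3,4,5,6,7,8,9,10}:252
  start at 0(b): 840
  start at 2(f): 1260
  start at 10(a): 210
sum over floor = 2310

2310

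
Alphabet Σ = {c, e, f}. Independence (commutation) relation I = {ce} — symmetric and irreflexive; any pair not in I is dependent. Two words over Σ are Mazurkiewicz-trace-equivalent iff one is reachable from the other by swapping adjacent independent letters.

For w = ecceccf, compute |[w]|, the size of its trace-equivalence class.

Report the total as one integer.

15

0(e) covers ∅
1(c) covers ∅
2(c) covers 1:c
3(e) covers 0:e
4(c) covers 2:c
5(c) covers 4:c
6(f) covers 3:e, 5:c
floor of heap: 0:e, 1:c
completions by unplaced set U, small U first (add the entries for U minus each lowest piece of U):
  |U|=1: {6}:1
  |U|=2: {3,6}:1  {5,6}:1
  |U|=3: {0,3,6}:1  {3,5,6}:2  {4,5,6}:1
  |U|=4: {0,3,5,6}:3  {2,4,5,6}:1  {3,4,5,6}:3
  |U|=5: {0,3,4,5,6}:6  {1,2,4,5,6}:1  {2,3,4,5,6}:4
  start at 0(e): 5
  start at 1(c): 10
sum over floor = 15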